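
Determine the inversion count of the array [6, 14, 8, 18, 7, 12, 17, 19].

Finding inversions in [6, 14, 8, 18, 7, 12, 17, 19]:

(1, 2): arr[1]=14 > arr[2]=8
(1, 4): arr[1]=14 > arr[4]=7
(1, 5): arr[1]=14 > arr[5]=12
(2, 4): arr[2]=8 > arr[4]=7
(3, 4): arr[3]=18 > arr[4]=7
(3, 5): arr[3]=18 > arr[5]=12
(3, 6): arr[3]=18 > arr[6]=17

Total inversions: 7

The array has 7 inversion(s): (1,2), (1,4), (1,5), (2,4), (3,4), (3,5), (3,6). Each pair (i,j) satisfies i < j and arr[i] > arr[j].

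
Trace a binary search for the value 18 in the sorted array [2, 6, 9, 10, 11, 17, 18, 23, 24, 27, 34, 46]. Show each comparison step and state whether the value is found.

Binary search for 18 in [2, 6, 9, 10, 11, 17, 18, 23, 24, 27, 34, 46]:

lo=0, hi=11, mid=5, arr[mid]=17 -> 17 < 18, search right half
lo=6, hi=11, mid=8, arr[mid]=24 -> 24 > 18, search left half
lo=6, hi=7, mid=6, arr[mid]=18 -> Found target at index 6!

Binary search finds 18 at index 6 after 3 comparisons. The search repeatedly halves the search space by comparing with the middle element.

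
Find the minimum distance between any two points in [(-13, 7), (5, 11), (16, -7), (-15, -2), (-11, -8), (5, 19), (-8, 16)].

Computing all pairwise distances among 7 points:

d((-13, 7), (5, 11)) = 18.4391
d((-13, 7), (16, -7)) = 32.2025
d((-13, 7), (-15, -2)) = 9.2195
d((-13, 7), (-11, -8)) = 15.1327
d((-13, 7), (5, 19)) = 21.6333
d((-13, 7), (-8, 16)) = 10.2956
d((5, 11), (16, -7)) = 21.095
d((5, 11), (-15, -2)) = 23.8537
d((5, 11), (-11, -8)) = 24.8395
d((5, 11), (5, 19)) = 8.0
d((5, 11), (-8, 16)) = 13.9284
d((16, -7), (-15, -2)) = 31.4006
d((16, -7), (-11, -8)) = 27.0185
d((16, -7), (5, 19)) = 28.2312
d((16, -7), (-8, 16)) = 33.2415
d((-15, -2), (-11, -8)) = 7.2111 <-- minimum
d((-15, -2), (5, 19)) = 29.0
d((-15, -2), (-8, 16)) = 19.3132
d((-11, -8), (5, 19)) = 31.3847
d((-11, -8), (-8, 16)) = 24.1868
d((5, 19), (-8, 16)) = 13.3417

Closest pair: (-15, -2) and (-11, -8) with distance 7.2111

The closest pair is (-15, -2) and (-11, -8) with Euclidean distance 7.2111. For 7 points, brute-force pairwise comparison is shown above. For large n, the divide-and-conquer algorithm (sort by x, recurse on halves, check the dividing strip) achieves O(n log n).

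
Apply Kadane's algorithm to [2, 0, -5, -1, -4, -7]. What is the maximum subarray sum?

Using Kadane's algorithm on [2, 0, -5, -1, -4, -7]:

Scanning through the array:
Position 1 (value 0): max_ending_here = 2, max_so_far = 2
Position 2 (value -5): max_ending_here = -3, max_so_far = 2
Position 3 (value -1): max_ending_here = -1, max_so_far = 2
Position 4 (value -4): max_ending_here = -4, max_so_far = 2
Position 5 (value -7): max_ending_here = -7, max_so_far = 2

Maximum subarray: [2]
Maximum sum: 2

The maximum subarray is [2] with sum 2. This subarray runs from index 0 to index 0.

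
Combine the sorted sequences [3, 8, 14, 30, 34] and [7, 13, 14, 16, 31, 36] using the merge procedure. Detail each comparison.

Merging process:

Compare 3 vs 7: take 3 from left. Merged: [3]
Compare 8 vs 7: take 7 from right. Merged: [3, 7]
Compare 8 vs 13: take 8 from left. Merged: [3, 7, 8]
Compare 14 vs 13: take 13 from right. Merged: [3, 7, 8, 13]
Compare 14 vs 14: take 14 from left. Merged: [3, 7, 8, 13, 14]
Compare 30 vs 14: take 14 from right. Merged: [3, 7, 8, 13, 14, 14]
Compare 30 vs 16: take 16 from right. Merged: [3, 7, 8, 13, 14, 14, 16]
Compare 30 vs 31: take 30 from left. Merged: [3, 7, 8, 13, 14, 14, 16, 30]
Compare 34 vs 31: take 31 from right. Merged: [3, 7, 8, 13, 14, 14, 16, 30, 31]
Compare 34 vs 36: take 34 from left. Merged: [3, 7, 8, 13, 14, 14, 16, 30, 31, 34]
Append remaining from right: [36]. Merged: [3, 7, 8, 13, 14, 14, 16, 30, 31, 34, 36]

Final merged array: [3, 7, 8, 13, 14, 14, 16, 30, 31, 34, 36]
Total comparisons: 10

The merged array is [3, 7, 8, 13, 14, 14, 16, 30, 31, 34, 36], requiring 10 comparisons. The merge step runs in O(n) time where n is the total number of elements.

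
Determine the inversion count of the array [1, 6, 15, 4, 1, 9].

Finding inversions in [1, 6, 15, 4, 1, 9]:

(1, 3): arr[1]=6 > arr[3]=4
(1, 4): arr[1]=6 > arr[4]=1
(2, 3): arr[2]=15 > arr[3]=4
(2, 4): arr[2]=15 > arr[4]=1
(2, 5): arr[2]=15 > arr[5]=9
(3, 4): arr[3]=4 > arr[4]=1

Total inversions: 6

The array has 6 inversion(s): (1,3), (1,4), (2,3), (2,4), (2,5), (3,4). Each pair (i,j) satisfies i < j and arr[i] > arr[j].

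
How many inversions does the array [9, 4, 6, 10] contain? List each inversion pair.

Finding inversions in [9, 4, 6, 10]:

(0, 1): arr[0]=9 > arr[1]=4
(0, 2): arr[0]=9 > arr[2]=6

Total inversions: 2

The array has 2 inversion(s): (0,1), (0,2). Each pair (i,j) satisfies i < j and arr[i] > arr[j].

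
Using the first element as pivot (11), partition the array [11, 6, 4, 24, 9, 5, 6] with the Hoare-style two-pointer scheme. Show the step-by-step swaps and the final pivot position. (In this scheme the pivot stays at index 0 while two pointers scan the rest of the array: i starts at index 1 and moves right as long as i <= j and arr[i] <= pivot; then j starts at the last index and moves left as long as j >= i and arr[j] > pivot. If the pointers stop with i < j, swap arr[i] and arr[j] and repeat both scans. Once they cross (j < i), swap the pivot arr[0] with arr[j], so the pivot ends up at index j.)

Hoare-style two-pointer partition with pivot = 11:

Initial array: [11, 6, 4, 24, 9, 5, 6]

Pointers start at i = 1, j = 6.
i stops at index 3 (arr[3]=24 > 11), j stops at index 6 (arr[6]=6 <= 11): swap arr[3] and arr[6], array becomes [11, 6, 4, 6, 9, 5, 24]
i ends at 6, j ends at 5: the pointers have crossed (j < i), so scanning stops.

Swap pivot arr[0] with arr[5] to place pivot at position 5: [5, 6, 4, 6, 9, 11, 24]
Pivot position: 5

After partitioning with pivot 11, the array becomes [5, 6, 4, 6, 9, 11, 24]. The pivot is placed at index 5. All elements to the left of the pivot are <= 11, and all elements to the right are > 11.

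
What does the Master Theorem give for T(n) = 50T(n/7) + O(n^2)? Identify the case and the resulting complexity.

Master Theorem for T(n) = 50T(n/7) + O(n^2):

a = 50, b = 7, c = 2
log_b(a) = log_7(50) = 2.0104

Case 1: c = 2 < log_7(50) = 2.0104
T(n) = O(n^(log_7 50))

For T(n) = 50T(n/7) + O(n^2): log_7(50) = 2.0104. This is Case 1 of the Master Theorem (c < log_b(a), work dominated by leaves), giving O(n^(log_7 50)).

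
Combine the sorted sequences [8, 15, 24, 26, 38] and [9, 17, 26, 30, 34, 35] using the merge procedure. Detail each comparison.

Merging process:

Compare 8 vs 9: take 8 from left. Merged: [8]
Compare 15 vs 9: take 9 from right. Merged: [8, 9]
Compare 15 vs 17: take 15 from left. Merged: [8, 9, 15]
Compare 24 vs 17: take 17 from right. Merged: [8, 9, 15, 17]
Compare 24 vs 26: take 24 from left. Merged: [8, 9, 15, 17, 24]
Compare 26 vs 26: take 26 from left. Merged: [8, 9, 15, 17, 24, 26]
Compare 38 vs 26: take 26 from right. Merged: [8, 9, 15, 17, 24, 26, 26]
Compare 38 vs 30: take 30 from right. Merged: [8, 9, 15, 17, 24, 26, 26, 30]
Compare 38 vs 34: take 34 from right. Merged: [8, 9, 15, 17, 24, 26, 26, 30, 34]
Compare 38 vs 35: take 35 from right. Merged: [8, 9, 15, 17, 24, 26, 26, 30, 34, 35]
Append remaining from left: [38]. Merged: [8, 9, 15, 17, 24, 26, 26, 30, 34, 35, 38]

Final merged array: [8, 9, 15, 17, 24, 26, 26, 30, 34, 35, 38]
Total comparisons: 10

The merged array is [8, 9, 15, 17, 24, 26, 26, 30, 34, 35, 38], requiring 10 comparisons. The merge step runs in O(n) time where n is the total number of elements.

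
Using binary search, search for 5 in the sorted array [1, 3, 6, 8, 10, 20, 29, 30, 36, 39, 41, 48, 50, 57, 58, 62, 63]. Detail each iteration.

Binary search for 5 in [1, 3, 6, 8, 10, 20, 29, 30, 36, 39, 41, 48, 50, 57, 58, 62, 63]:

lo=0, hi=16, mid=8, arr[mid]=36 -> 36 > 5, search left half
lo=0, hi=7, mid=3, arr[mid]=8 -> 8 > 5, search left half
lo=0, hi=2, mid=1, arr[mid]=3 -> 3 < 5, search right half
lo=2, hi=2, mid=2, arr[mid]=6 -> 6 > 5, search left half
lo=2 > hi=1, target 5 not found

Binary search determines that 5 is not in the array after 4 comparisons. The search space was exhausted without finding the target.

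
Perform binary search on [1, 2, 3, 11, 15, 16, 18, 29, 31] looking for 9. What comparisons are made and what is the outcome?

Binary search for 9 in [1, 2, 3, 11, 15, 16, 18, 29, 31]:

lo=0, hi=8, mid=4, arr[mid]=15 -> 15 > 9, search left half
lo=0, hi=3, mid=1, arr[mid]=2 -> 2 < 9, search right half
lo=2, hi=3, mid=2, arr[mid]=3 -> 3 < 9, search right half
lo=3, hi=3, mid=3, arr[mid]=11 -> 11 > 9, search left half
lo=3 > hi=2, target 9 not found

Binary search determines that 9 is not in the array after 4 comparisons. The search space was exhausted without finding the target.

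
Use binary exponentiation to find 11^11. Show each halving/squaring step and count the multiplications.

Computing 11^11 by squaring (build up from 11^1; each line after the first costs one multiplication):

11^1 = 11
11^2 = (11^1)^2 = 11^2 = 121
11^4 = (11^2)^2 = 121^2 = 14641
11^5 = 11 * 11^4 = 11 * 14641 = 161051
11^10 = (11^5)^2 = 161051^2 = 25937424601
11^11 = 11 * 11^10 = 11 * 25937424601 = 285311670611

Result: 285311670611
Multiplications needed: 5 (5 lines after 11^1)

11^11 = 285311670611. Using exponentiation by squaring, this requires 5 multiplications. The key idea: if the exponent is even, square the half-power; if odd, multiply by the base once.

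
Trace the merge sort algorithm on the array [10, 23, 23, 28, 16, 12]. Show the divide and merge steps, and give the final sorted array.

Merge sort trace:

Split: [10, 23, 23, 28, 16, 12] -> [10, 23, 23] and [28, 16, 12]
  Split: [10, 23, 23] -> [10] and [23, 23]
    Split: [23, 23] -> [23] and [23]
    Merge: [23] + [23] -> [23, 23]
  Merge: [10] + [23, 23] -> [10, 23, 23]
  Split: [28, 16, 12] -> [28] and [16, 12]
    Split: [16, 12] -> [16] and [12]
    Merge: [16] + [12] -> [12, 16]
  Merge: [28] + [12, 16] -> [12, 16, 28]
Merge: [10, 23, 23] + [12, 16, 28] -> [10, 12, 16, 23, 23, 28]

Final sorted array: [10, 12, 16, 23, 23, 28]

The merge sort proceeds by recursively splitting the array and merging sorted halves.
After all merges, the sorted array is [10, 12, 16, 23, 23, 28].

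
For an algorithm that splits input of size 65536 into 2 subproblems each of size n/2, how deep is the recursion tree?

For divide and conquer with division factor 2:

Problem sizes at each level:
Level 0: 65536
Level 1: 32768
Level 2: 16384
Level 3: 8192
Level 4: 4096
Level 5: 2048
Level 6: 1024
Level 7: 512
Level 8: 256
Level 9: 128
Level 10: 64
Level 11: 32
Level 12: 16
Level 13: 8
Level 14: 4
Level 15: 2
Level 16: 1

The root is level 0 and the size-1 base case is level 16 (the tree spans levels 0 through 16, i.e. 17 levels counting the root), so the depth is the number of divisions: log_2(65536) = 16

The recursion tree depth is log_2(65536) = 16. At each level, the problem size is divided by 2, so it takes 16 divisions to reduce to a base case of size 1. The algorithm makes 2 recursive calls at each level.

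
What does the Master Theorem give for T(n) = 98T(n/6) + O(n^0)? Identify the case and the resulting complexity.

Master Theorem for T(n) = 98T(n/6) + O(n^0):

a = 98, b = 6, c = 0
log_b(a) = log_6(98) = 2.5589

Case 1: c = 0 < log_6(98) = 2.5589
T(n) = O(n^(log_6 98))

For T(n) = 98T(n/6) + O(n^0): log_6(98) = 2.5589. This is Case 1 of the Master Theorem (c < log_b(a), work dominated by leaves), giving O(n^(log_6 98)).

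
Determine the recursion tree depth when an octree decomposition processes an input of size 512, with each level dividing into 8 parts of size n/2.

For divide and conquer with division factor 2:

Problem sizes at each level:
Level 0: 512
Level 1: 256
Level 2: 128
Level 3: 64
Level 4: 32
Level 5: 16
Level 6: 8
Level 7: 4
Level 8: 2
Level 9: 1

The root is level 0 and the size-1 base case is level 9 (the tree spans levels 0 through 9, i.e. 10 levels counting the root), so the depth is the number of divisions: log_2(512) = 9

The recursion tree depth is log_2(512) = 9. At each level, the problem size is divided by 2, so it takes 9 divisions to reduce to a base case of size 1. The algorithm makes 8 recursive calls at each level.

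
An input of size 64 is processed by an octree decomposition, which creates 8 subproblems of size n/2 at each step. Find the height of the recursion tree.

For divide and conquer with division factor 2:

Problem sizes at each level:
Level 0: 64
Level 1: 32
Level 2: 16
Level 3: 8
Level 4: 4
Level 5: 2
Level 6: 1

The root is level 0 and the size-1 base case is level 6 (the tree spans levels 0 through 6, i.e. 7 levels counting the root), so the depth is the number of divisions: log_2(64) = 6

The recursion tree depth is log_2(64) = 6. At each level, the problem size is divided by 2, so it takes 6 divisions to reduce to a base case of size 1. The algorithm makes 8 recursive calls at each level.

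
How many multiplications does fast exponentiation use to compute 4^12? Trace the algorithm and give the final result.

Computing 4^12 by squaring (build up from 4^1; each line after the first costs one multiplication):

4^1 = 4
4^2 = (4^1)^2 = 4^2 = 16
4^3 = 4 * 4^2 = 4 * 16 = 64
4^6 = (4^3)^2 = 64^2 = 4096
4^12 = (4^6)^2 = 4096^2 = 16777216

Result: 16777216
Multiplications needed: 4 (4 lines after 4^1)

4^12 = 16777216. Using exponentiation by squaring, this requires 4 multiplications. The key idea: if the exponent is even, square the half-power; if odd, multiply by the base once.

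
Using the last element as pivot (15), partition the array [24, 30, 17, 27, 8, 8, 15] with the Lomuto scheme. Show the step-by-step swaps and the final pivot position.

Lomuto partition with pivot = 15:

Initial array: [24, 30, 17, 27, 8, 8, 15]

arr[0]=24 > 15: no swap
arr[1]=30 > 15: no swap
arr[2]=17 > 15: no swap
arr[3]=27 > 15: no swap
arr[4]=8 <= 15: swap with position 0, array becomes [8, 30, 17, 27, 24, 8, 15]
arr[5]=8 <= 15: swap with position 1, array becomes [8, 8, 17, 27, 24, 30, 15]

Place pivot at position 2: [8, 8, 15, 27, 24, 30, 17]
Pivot position: 2

After partitioning with pivot 15, the array becomes [8, 8, 15, 27, 24, 30, 17]. The pivot is placed at index 2. All elements to the left of the pivot are <= 15, and all elements to the right are > 15.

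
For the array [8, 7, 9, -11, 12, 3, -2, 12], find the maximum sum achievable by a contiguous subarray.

Using Kadane's algorithm on [8, 7, 9, -11, 12, 3, -2, 12]:

Scanning through the array:
Position 1 (value 7): max_ending_here = 15, max_so_far = 15
Position 2 (value 9): max_ending_here = 24, max_so_far = 24
Position 3 (value -11): max_ending_here = 13, max_so_far = 24
Position 4 (value 12): max_ending_here = 25, max_so_far = 25
Position 5 (value 3): max_ending_here = 28, max_so_far = 28
Position 6 (value -2): max_ending_here = 26, max_so_far = 28
Position 7 (value 12): max_ending_here = 38, max_so_far = 38

Maximum subarray: [8, 7, 9, -11, 12, 3, -2, 12]
Maximum sum: 38

The maximum subarray is [8, 7, 9, -11, 12, 3, -2, 12] with sum 38. This subarray runs from index 0 to index 7.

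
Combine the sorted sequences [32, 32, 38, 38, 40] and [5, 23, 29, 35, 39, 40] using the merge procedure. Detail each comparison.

Merging process:

Compare 32 vs 5: take 5 from right. Merged: [5]
Compare 32 vs 23: take 23 from right. Merged: [5, 23]
Compare 32 vs 29: take 29 from right. Merged: [5, 23, 29]
Compare 32 vs 35: take 32 from left. Merged: [5, 23, 29, 32]
Compare 32 vs 35: take 32 from left. Merged: [5, 23, 29, 32, 32]
Compare 38 vs 35: take 35 from right. Merged: [5, 23, 29, 32, 32, 35]
Compare 38 vs 39: take 38 from left. Merged: [5, 23, 29, 32, 32, 35, 38]
Compare 38 vs 39: take 38 from left. Merged: [5, 23, 29, 32, 32, 35, 38, 38]
Compare 40 vs 39: take 39 from right. Merged: [5, 23, 29, 32, 32, 35, 38, 38, 39]
Compare 40 vs 40: take 40 from left. Merged: [5, 23, 29, 32, 32, 35, 38, 38, 39, 40]
Append remaining from right: [40]. Merged: [5, 23, 29, 32, 32, 35, 38, 38, 39, 40, 40]

Final merged array: [5, 23, 29, 32, 32, 35, 38, 38, 39, 40, 40]
Total comparisons: 10

The merged array is [5, 23, 29, 32, 32, 35, 38, 38, 39, 40, 40], requiring 10 comparisons. The merge step runs in O(n) time where n is the total number of elements.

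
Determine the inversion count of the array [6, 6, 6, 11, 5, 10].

Finding inversions in [6, 6, 6, 11, 5, 10]:

(0, 4): arr[0]=6 > arr[4]=5
(1, 4): arr[1]=6 > arr[4]=5
(2, 4): arr[2]=6 > arr[4]=5
(3, 4): arr[3]=11 > arr[4]=5
(3, 5): arr[3]=11 > arr[5]=10

Total inversions: 5

The array has 5 inversion(s): (0,4), (1,4), (2,4), (3,4), (3,5). Each pair (i,j) satisfies i < j and arr[i] > arr[j].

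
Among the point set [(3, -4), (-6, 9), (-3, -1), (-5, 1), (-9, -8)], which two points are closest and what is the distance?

Computing all pairwise distances among 5 points:

d((3, -4), (-6, 9)) = 15.8114
d((3, -4), (-3, -1)) = 6.7082
d((3, -4), (-5, 1)) = 9.434
d((3, -4), (-9, -8)) = 12.6491
d((-6, 9), (-3, -1)) = 10.4403
d((-6, 9), (-5, 1)) = 8.0623
d((-6, 9), (-9, -8)) = 17.2627
d((-3, -1), (-5, 1)) = 2.8284 <-- minimum
d((-3, -1), (-9, -8)) = 9.2195
d((-5, 1), (-9, -8)) = 9.8489

Closest pair: (-3, -1) and (-5, 1) with distance 2.8284

The closest pair is (-3, -1) and (-5, 1) with Euclidean distance 2.8284. For 5 points, brute-force pairwise comparison is shown above. For large n, the divide-and-conquer algorithm (sort by x, recurse on halves, check the dividing strip) achieves O(n log n).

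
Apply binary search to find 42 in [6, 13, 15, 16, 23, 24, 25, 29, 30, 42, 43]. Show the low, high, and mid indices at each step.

Binary search for 42 in [6, 13, 15, 16, 23, 24, 25, 29, 30, 42, 43]:

lo=0, hi=10, mid=5, arr[mid]=24 -> 24 < 42, search right half
lo=6, hi=10, mid=8, arr[mid]=30 -> 30 < 42, search right half
lo=9, hi=10, mid=9, arr[mid]=42 -> Found target at index 9!

Binary search finds 42 at index 9 after 3 comparisons. The search repeatedly halves the search space by comparing with the middle element.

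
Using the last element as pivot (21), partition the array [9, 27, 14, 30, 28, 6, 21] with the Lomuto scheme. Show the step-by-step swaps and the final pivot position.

Lomuto partition with pivot = 21:

Initial array: [9, 27, 14, 30, 28, 6, 21]

arr[0]=9 <= 21: swap with position 0, array becomes [9, 27, 14, 30, 28, 6, 21]
arr[1]=27 > 21: no swap
arr[2]=14 <= 21: swap with position 1, array becomes [9, 14, 27, 30, 28, 6, 21]
arr[3]=30 > 21: no swap
arr[4]=28 > 21: no swap
arr[5]=6 <= 21: swap with position 2, array becomes [9, 14, 6, 30, 28, 27, 21]

Place pivot at position 3: [9, 14, 6, 21, 28, 27, 30]
Pivot position: 3

After partitioning with pivot 21, the array becomes [9, 14, 6, 21, 28, 27, 30]. The pivot is placed at index 3. All elements to the left of the pivot are <= 21, and all elements to the right are > 21.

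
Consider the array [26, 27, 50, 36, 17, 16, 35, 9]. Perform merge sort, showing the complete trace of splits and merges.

Merge sort trace:

Split: [26, 27, 50, 36, 17, 16, 35, 9] -> [26, 27, 50, 36] and [17, 16, 35, 9]
  Split: [26, 27, 50, 36] -> [26, 27] and [50, 36]
    Split: [26, 27] -> [26] and [27]
    Merge: [26] + [27] -> [26, 27]
    Split: [50, 36] -> [50] and [36]
    Merge: [50] + [36] -> [36, 50]
  Merge: [26, 27] + [36, 50] -> [26, 27, 36, 50]
  Split: [17, 16, 35, 9] -> [17, 16] and [35, 9]
    Split: [17, 16] -> [17] and [16]
    Merge: [17] + [16] -> [16, 17]
    Split: [35, 9] -> [35] and [9]
    Merge: [35] + [9] -> [9, 35]
  Merge: [16, 17] + [9, 35] -> [9, 16, 17, 35]
Merge: [26, 27, 36, 50] + [9, 16, 17, 35] -> [9, 16, 17, 26, 27, 35, 36, 50]

Final sorted array: [9, 16, 17, 26, 27, 35, 36, 50]

The merge sort proceeds by recursively splitting the array and merging sorted halves.
After all merges, the sorted array is [9, 16, 17, 26, 27, 35, 36, 50].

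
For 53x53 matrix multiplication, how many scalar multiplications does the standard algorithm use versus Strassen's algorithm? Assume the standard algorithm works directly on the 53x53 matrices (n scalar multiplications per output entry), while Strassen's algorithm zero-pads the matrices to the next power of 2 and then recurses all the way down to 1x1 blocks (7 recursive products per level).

Matrix multiplication for 53x53 matrices:

Strassen's algorithm requires power-of-2 dimensions. Pad 53x53 to 64x64 (next power of 2).

Standard algorithm: 53^3 = 148877 multiplications
Strassen's algorithm: 7^(log2(64)) = 7^6 = 117649 multiplications
Savings: 148877 - 117649 = 31228 multiplications

Standard: 148877 multiplications (53^3). Strassen: 117649 multiplications (7^6, after padding to 64x64). Strassen reduces 8 recursive multiplications to 7 at each level.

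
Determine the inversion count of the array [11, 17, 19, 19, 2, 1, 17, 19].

Finding inversions in [11, 17, 19, 19, 2, 1, 17, 19]:

(0, 4): arr[0]=11 > arr[4]=2
(0, 5): arr[0]=11 > arr[5]=1
(1, 4): arr[1]=17 > arr[4]=2
(1, 5): arr[1]=17 > arr[5]=1
(2, 4): arr[2]=19 > arr[4]=2
(2, 5): arr[2]=19 > arr[5]=1
(2, 6): arr[2]=19 > arr[6]=17
(3, 4): arr[3]=19 > arr[4]=2
(3, 5): arr[3]=19 > arr[5]=1
(3, 6): arr[3]=19 > arr[6]=17
(4, 5): arr[4]=2 > arr[5]=1

Total inversions: 11

The array has 11 inversion(s): (0,4), (0,5), (1,4), (1,5), (2,4), (2,5), (2,6), (3,4), (3,5), (3,6), (4,5). Each pair (i,j) satisfies i < j and arr[i] > arr[j].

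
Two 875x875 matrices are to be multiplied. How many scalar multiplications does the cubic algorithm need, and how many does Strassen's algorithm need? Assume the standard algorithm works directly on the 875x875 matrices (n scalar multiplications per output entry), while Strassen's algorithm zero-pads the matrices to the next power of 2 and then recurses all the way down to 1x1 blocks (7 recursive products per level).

Matrix multiplication for 875x875 matrices:

Strassen's algorithm requires power-of-2 dimensions. Pad 875x875 to 1024x1024 (next power of 2).

Standard algorithm: 875^3 = 669921875 multiplications
Strassen's algorithm: 7^(log2(1024)) = 7^10 = 282475249 multiplications
Savings: 669921875 - 282475249 = 387446626 multiplications

Standard: 669921875 multiplications (875^3). Strassen: 282475249 multiplications (7^10, after padding to 1024x1024). Strassen reduces 8 recursive multiplications to 7 at each level.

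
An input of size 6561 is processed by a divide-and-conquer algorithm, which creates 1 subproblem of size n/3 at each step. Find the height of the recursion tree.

For divide and conquer with division factor 3:

Problem sizes at each level:
Level 0: 6561
Level 1: 2187
Level 2: 729
Level 3: 243
Level 4: 81
Level 5: 27
Level 6: 9
Level 7: 3
Level 8: 1

The root is level 0 and the size-1 base case is level 8 (the tree spans levels 0 through 8, i.e. 9 levels counting the root), so the depth is the number of divisions: log_3(6561) = 8

The recursion tree depth is log_3(6561) = 8. At each level, the problem size is divided by 3, so it takes 8 divisions to reduce to a base case of size 1. The algorithm makes 1 recursive call at each level.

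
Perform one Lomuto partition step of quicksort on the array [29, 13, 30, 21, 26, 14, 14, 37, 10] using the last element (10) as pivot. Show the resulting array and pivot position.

Lomuto partition with pivot = 10:

Initial array: [29, 13, 30, 21, 26, 14, 14, 37, 10]

arr[0]=29 > 10: no swap
arr[1]=13 > 10: no swap
arr[2]=30 > 10: no swap
arr[3]=21 > 10: no swap
arr[4]=26 > 10: no swap
arr[5]=14 > 10: no swap
arr[6]=14 > 10: no swap
arr[7]=37 > 10: no swap

Place pivot at position 0: [10, 13, 30, 21, 26, 14, 14, 37, 29]
Pivot position: 0

After partitioning with pivot 10, the array becomes [10, 13, 30, 21, 26, 14, 14, 37, 29]. The pivot is placed at index 0. All elements to the left of the pivot are <= 10, and all elements to the right are > 10.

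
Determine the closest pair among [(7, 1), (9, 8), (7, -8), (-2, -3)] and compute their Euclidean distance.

Computing all pairwise distances among 4 points:

d((7, 1), (9, 8)) = 7.2801 <-- minimum
d((7, 1), (7, -8)) = 9.0
d((7, 1), (-2, -3)) = 9.8489
d((9, 8), (7, -8)) = 16.1245
d((9, 8), (-2, -3)) = 15.5563
d((7, -8), (-2, -3)) = 10.2956

Closest pair: (7, 1) and (9, 8) with distance 7.2801

The closest pair is (7, 1) and (9, 8) with Euclidean distance 7.2801. For 4 points, brute-force pairwise comparison is shown above. For large n, the divide-and-conquer algorithm (sort by x, recurse on halves, check the dividing strip) achieves O(n log n).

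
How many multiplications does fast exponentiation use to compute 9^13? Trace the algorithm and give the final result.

Computing 9^13 by squaring (build up from 9^1; each line after the first costs one multiplication):

9^1 = 9
9^2 = (9^1)^2 = 9^2 = 81
9^3 = 9 * 9^2 = 9 * 81 = 729
9^6 = (9^3)^2 = 729^2 = 531441
9^12 = (9^6)^2 = 531441^2 = 282429536481
9^13 = 9 * 9^12 = 9 * 282429536481 = 2541865828329

Result: 2541865828329
Multiplications needed: 5 (5 lines after 9^1)

9^13 = 2541865828329. Using exponentiation by squaring, this requires 5 multiplications. The key idea: if the exponent is even, square the half-power; if odd, multiply by the base once.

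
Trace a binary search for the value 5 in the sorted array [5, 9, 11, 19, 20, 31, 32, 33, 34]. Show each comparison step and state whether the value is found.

Binary search for 5 in [5, 9, 11, 19, 20, 31, 32, 33, 34]:

lo=0, hi=8, mid=4, arr[mid]=20 -> 20 > 5, search left half
lo=0, hi=3, mid=1, arr[mid]=9 -> 9 > 5, search left half
lo=0, hi=0, mid=0, arr[mid]=5 -> Found target at index 0!

Binary search finds 5 at index 0 after 3 comparisons. The search repeatedly halves the search space by comparing with the middle element.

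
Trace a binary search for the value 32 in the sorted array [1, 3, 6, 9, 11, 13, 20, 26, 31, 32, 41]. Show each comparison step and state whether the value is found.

Binary search for 32 in [1, 3, 6, 9, 11, 13, 20, 26, 31, 32, 41]:

lo=0, hi=10, mid=5, arr[mid]=13 -> 13 < 32, search right half
lo=6, hi=10, mid=8, arr[mid]=31 -> 31 < 32, search right half
lo=9, hi=10, mid=9, arr[mid]=32 -> Found target at index 9!

Binary search finds 32 at index 9 after 3 comparisons. The search repeatedly halves the search space by comparing with the middle element.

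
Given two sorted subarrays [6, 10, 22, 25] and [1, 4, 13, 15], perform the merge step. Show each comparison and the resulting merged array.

Merging process:

Compare 6 vs 1: take 1 from right. Merged: [1]
Compare 6 vs 4: take 4 from right. Merged: [1, 4]
Compare 6 vs 13: take 6 from left. Merged: [1, 4, 6]
Compare 10 vs 13: take 10 from left. Merged: [1, 4, 6, 10]
Compare 22 vs 13: take 13 from right. Merged: [1, 4, 6, 10, 13]
Compare 22 vs 15: take 15 from right. Merged: [1, 4, 6, 10, 13, 15]
Append remaining from left: [22, 25]. Merged: [1, 4, 6, 10, 13, 15, 22, 25]

Final merged array: [1, 4, 6, 10, 13, 15, 22, 25]
Total comparisons: 6

The merged array is [1, 4, 6, 10, 13, 15, 22, 25], requiring 6 comparisons. The merge step runs in O(n) time where n is the total number of elements.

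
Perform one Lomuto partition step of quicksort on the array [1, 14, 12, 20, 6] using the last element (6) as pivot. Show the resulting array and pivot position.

Lomuto partition with pivot = 6:

Initial array: [1, 14, 12, 20, 6]

arr[0]=1 <= 6: swap with position 0, array becomes [1, 14, 12, 20, 6]
arr[1]=14 > 6: no swap
arr[2]=12 > 6: no swap
arr[3]=20 > 6: no swap

Place pivot at position 1: [1, 6, 12, 20, 14]
Pivot position: 1

After partitioning with pivot 6, the array becomes [1, 6, 12, 20, 14]. The pivot is placed at index 1. All elements to the left of the pivot are <= 6, and all elements to the right are > 6.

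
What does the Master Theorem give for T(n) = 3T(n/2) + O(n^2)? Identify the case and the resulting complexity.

Master Theorem for T(n) = 3T(n/2) + O(n^2):

a = 3, b = 2, c = 2
log_b(a) = log_2(3) = 1.5850

Case 3: c = 2 > log_2(3) = 1.5850
T(n) = O(n^2) = O(n^2)

For T(n) = 3T(n/2) + O(n^2): log_2(3) = 1.5850. This is Case 3 of the Master Theorem (c > log_b(a), work dominated by root), giving O(n^2).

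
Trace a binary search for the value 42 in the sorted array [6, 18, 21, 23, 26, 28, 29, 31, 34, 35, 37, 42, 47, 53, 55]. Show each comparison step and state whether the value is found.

Binary search for 42 in [6, 18, 21, 23, 26, 28, 29, 31, 34, 35, 37, 42, 47, 53, 55]:

lo=0, hi=14, mid=7, arr[mid]=31 -> 31 < 42, search right half
lo=8, hi=14, mid=11, arr[mid]=42 -> Found target at index 11!

Binary search finds 42 at index 11 after 2 comparisons. The search repeatedly halves the search space by comparing with the middle element.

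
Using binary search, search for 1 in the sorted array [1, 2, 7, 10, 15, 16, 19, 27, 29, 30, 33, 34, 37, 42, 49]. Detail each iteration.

Binary search for 1 in [1, 2, 7, 10, 15, 16, 19, 27, 29, 30, 33, 34, 37, 42, 49]:

lo=0, hi=14, mid=7, arr[mid]=27 -> 27 > 1, search left half
lo=0, hi=6, mid=3, arr[mid]=10 -> 10 > 1, search left half
lo=0, hi=2, mid=1, arr[mid]=2 -> 2 > 1, search left half
lo=0, hi=0, mid=0, arr[mid]=1 -> Found target at index 0!

Binary search finds 1 at index 0 after 4 comparisons. The search repeatedly halves the search space by comparing with the middle element.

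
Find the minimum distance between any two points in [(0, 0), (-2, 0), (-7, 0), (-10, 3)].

Computing all pairwise distances among 4 points:

d((0, 0), (-2, 0)) = 2.0 <-- minimum
d((0, 0), (-7, 0)) = 7.0
d((0, 0), (-10, 3)) = 10.4403
d((-2, 0), (-7, 0)) = 5.0
d((-2, 0), (-10, 3)) = 8.544
d((-7, 0), (-10, 3)) = 4.2426

Closest pair: (0, 0) and (-2, 0) with distance 2.0

The closest pair is (0, 0) and (-2, 0) with Euclidean distance 2.0. For 4 points, brute-force pairwise comparison is shown above. For large n, the divide-and-conquer algorithm (sort by x, recurse on halves, check the dividing strip) achieves O(n log n).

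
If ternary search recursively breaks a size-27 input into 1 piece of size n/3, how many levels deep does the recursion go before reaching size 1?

For divide and conquer with division factor 3:

Problem sizes at each level:
Level 0: 27
Level 1: 9
Level 2: 3
Level 3: 1

The root is level 0 and the size-1 base case is level 3 (the tree spans levels 0 through 3, i.e. 4 levels counting the root), so the depth is the number of divisions: log_3(27) = 3

The recursion tree depth is log_3(27) = 3. At each level, the problem size is divided by 3, so it takes 3 divisions to reduce to a base case of size 1. The algorithm makes 1 recursive call at each level.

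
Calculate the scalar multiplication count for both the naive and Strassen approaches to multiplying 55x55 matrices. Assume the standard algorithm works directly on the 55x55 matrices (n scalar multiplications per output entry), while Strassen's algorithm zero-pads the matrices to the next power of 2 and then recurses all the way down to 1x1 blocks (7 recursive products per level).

Matrix multiplication for 55x55 matrices:

Strassen's algorithm requires power-of-2 dimensions. Pad 55x55 to 64x64 (next power of 2).

Standard algorithm: 55^3 = 166375 multiplications
Strassen's algorithm: 7^(log2(64)) = 7^6 = 117649 multiplications
Savings: 166375 - 117649 = 48726 multiplications

Standard: 166375 multiplications (55^3). Strassen: 117649 multiplications (7^6, after padding to 64x64). Strassen reduces 8 recursive multiplications to 7 at each level.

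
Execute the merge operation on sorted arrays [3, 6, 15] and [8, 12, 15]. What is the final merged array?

Merging process:

Compare 3 vs 8: take 3 from left. Merged: [3]
Compare 6 vs 8: take 6 from left. Merged: [3, 6]
Compare 15 vs 8: take 8 from right. Merged: [3, 6, 8]
Compare 15 vs 12: take 12 from right. Merged: [3, 6, 8, 12]
Compare 15 vs 15: take 15 from left. Merged: [3, 6, 8, 12, 15]
Append remaining from right: [15]. Merged: [3, 6, 8, 12, 15, 15]

Final merged array: [3, 6, 8, 12, 15, 15]
Total comparisons: 5

The merged array is [3, 6, 8, 12, 15, 15], requiring 5 comparisons. The merge step runs in O(n) time where n is the total number of elements.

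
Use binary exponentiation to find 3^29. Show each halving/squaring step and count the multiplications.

Computing 3^29 by squaring (build up from 3^1; each line after the first costs one multiplication):

3^1 = 3
3^2 = (3^1)^2 = 3^2 = 9
3^3 = 3 * 3^2 = 3 * 9 = 27
3^6 = (3^3)^2 = 27^2 = 729
3^7 = 3 * 3^6 = 3 * 729 = 2187
3^14 = (3^7)^2 = 2187^2 = 4782969
3^28 = (3^14)^2 = 4782969^2 = 22876792454961
3^29 = 3 * 3^28 = 3 * 22876792454961 = 68630377364883

Result: 68630377364883
Multiplications needed: 7 (7 lines after 3^1)

3^29 = 68630377364883. Using exponentiation by squaring, this requires 7 multiplications. The key idea: if the exponent is even, square the half-power; if odd, multiply by the base once.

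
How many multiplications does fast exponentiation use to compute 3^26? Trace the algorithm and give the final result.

Computing 3^26 by squaring (build up from 3^1; each line after the first costs one multiplication):

3^1 = 3
3^2 = (3^1)^2 = 3^2 = 9
3^3 = 3 * 3^2 = 3 * 9 = 27
3^6 = (3^3)^2 = 27^2 = 729
3^12 = (3^6)^2 = 729^2 = 531441
3^13 = 3 * 3^12 = 3 * 531441 = 1594323
3^26 = (3^13)^2 = 1594323^2 = 2541865828329

Result: 2541865828329
Multiplications needed: 6 (6 lines after 3^1)

3^26 = 2541865828329. Using exponentiation by squaring, this requires 6 multiplications. The key idea: if the exponent is even, square the half-power; if odd, multiply by the base once.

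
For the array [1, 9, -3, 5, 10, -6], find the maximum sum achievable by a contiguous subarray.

Using Kadane's algorithm on [1, 9, -3, 5, 10, -6]:

Scanning through the array:
Position 1 (value 9): max_ending_here = 10, max_so_far = 10
Position 2 (value -3): max_ending_here = 7, max_so_far = 10
Position 3 (value 5): max_ending_here = 12, max_so_far = 12
Position 4 (value 10): max_ending_here = 22, max_so_far = 22
Position 5 (value -6): max_ending_here = 16, max_so_far = 22

Maximum subarray: [1, 9, -3, 5, 10]
Maximum sum: 22

The maximum subarray is [1, 9, -3, 5, 10] with sum 22. This subarray runs from index 0 to index 4.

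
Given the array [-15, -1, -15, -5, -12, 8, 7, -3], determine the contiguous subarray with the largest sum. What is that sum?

Using Kadane's algorithm on [-15, -1, -15, -5, -12, 8, 7, -3]:

Scanning through the array:
Position 1 (value -1): max_ending_here = -1, max_so_far = -1
Position 2 (value -15): max_ending_here = -15, max_so_far = -1
Position 3 (value -5): max_ending_here = -5, max_so_far = -1
Position 4 (value -12): max_ending_here = -12, max_so_far = -1
Position 5 (value 8): max_ending_here = 8, max_so_far = 8
Position 6 (value 7): max_ending_here = 15, max_so_far = 15
Position 7 (value -3): max_ending_here = 12, max_so_far = 15

Maximum subarray: [8, 7]
Maximum sum: 15

The maximum subarray is [8, 7] with sum 15. This subarray runs from index 5 to index 6.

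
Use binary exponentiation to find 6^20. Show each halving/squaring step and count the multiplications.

Computing 6^20 by squaring (build up from 6^1; each line after the first costs one multiplication):

6^1 = 6
6^2 = (6^1)^2 = 6^2 = 36
6^4 = (6^2)^2 = 36^2 = 1296
6^5 = 6 * 6^4 = 6 * 1296 = 7776
6^10 = (6^5)^2 = 7776^2 = 60466176
6^20 = (6^10)^2 = 60466176^2 = 3656158440062976

Result: 3656158440062976
Multiplications needed: 5 (5 lines after 6^1)

6^20 = 3656158440062976. Using exponentiation by squaring, this requires 5 multiplications. The key idea: if the exponent is even, square the half-power; if odd, multiply by the base once.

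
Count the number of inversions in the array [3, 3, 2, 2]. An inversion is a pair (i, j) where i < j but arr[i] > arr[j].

Finding inversions in [3, 3, 2, 2]:

(0, 2): arr[0]=3 > arr[2]=2
(0, 3): arr[0]=3 > arr[3]=2
(1, 2): arr[1]=3 > arr[2]=2
(1, 3): arr[1]=3 > arr[3]=2

Total inversions: 4

The array has 4 inversion(s): (0,2), (0,3), (1,2), (1,3). Each pair (i,j) satisfies i < j and arr[i] > arr[j].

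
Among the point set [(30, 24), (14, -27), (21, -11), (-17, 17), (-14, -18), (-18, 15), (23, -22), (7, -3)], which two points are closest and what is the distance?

Computing all pairwise distances among 8 points:

d((30, 24), (14, -27)) = 53.4509
d((30, 24), (21, -11)) = 36.1386
d((30, 24), (-17, 17)) = 47.5184
d((30, 24), (-14, -18)) = 60.8276
d((30, 24), (-18, 15)) = 48.8365
d((30, 24), (23, -22)) = 46.5296
d((30, 24), (7, -3)) = 35.4683
d((14, -27), (21, -11)) = 17.4642
d((14, -27), (-17, 17)) = 53.8238
d((14, -27), (-14, -18)) = 29.4109
d((14, -27), (-18, 15)) = 52.8015
d((14, -27), (23, -22)) = 10.2956
d((14, -27), (7, -3)) = 25.0
d((21, -11), (-17, 17)) = 47.2017
d((21, -11), (-14, -18)) = 35.6931
d((21, -11), (-18, 15)) = 46.8722
d((21, -11), (23, -22)) = 11.1803
d((21, -11), (7, -3)) = 16.1245
d((-17, 17), (-14, -18)) = 35.1283
d((-17, 17), (-18, 15)) = 2.2361 <-- minimum
d((-17, 17), (23, -22)) = 55.8659
d((-17, 17), (7, -3)) = 31.241
d((-14, -18), (-18, 15)) = 33.2415
d((-14, -18), (23, -22)) = 37.2156
d((-14, -18), (7, -3)) = 25.807
d((-18, 15), (23, -22)) = 55.2268
d((-18, 15), (7, -3)) = 30.8058
d((23, -22), (7, -3)) = 24.8395

Closest pair: (-17, 17) and (-18, 15) with distance 2.2361

The closest pair is (-17, 17) and (-18, 15) with Euclidean distance 2.2361. For 8 points, brute-force pairwise comparison is shown above. For large n, the divide-and-conquer algorithm (sort by x, recurse on halves, check the dividing strip) achieves O(n log n).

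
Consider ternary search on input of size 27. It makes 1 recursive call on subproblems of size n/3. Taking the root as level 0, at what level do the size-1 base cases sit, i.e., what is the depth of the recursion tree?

For divide and conquer with division factor 3:

Problem sizes at each level:
Level 0: 27
Level 1: 9
Level 2: 3
Level 3: 1

The root is level 0 and the size-1 base case is level 3 (the tree spans levels 0 through 3, i.e. 4 levels counting the root), so the depth is the number of divisions: log_3(27) = 3

The recursion tree depth is log_3(27) = 3. At each level, the problem size is divided by 3, so it takes 3 divisions to reduce to a base case of size 1. The algorithm makes 1 recursive call at each level.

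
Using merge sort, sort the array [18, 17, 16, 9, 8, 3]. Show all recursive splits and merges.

Merge sort trace:

Split: [18, 17, 16, 9, 8, 3] -> [18, 17, 16] and [9, 8, 3]
  Split: [18, 17, 16] -> [18] and [17, 16]
    Split: [17, 16] -> [17] and [16]
    Merge: [17] + [16] -> [16, 17]
  Merge: [18] + [16, 17] -> [16, 17, 18]
  Split: [9, 8, 3] -> [9] and [8, 3]
    Split: [8, 3] -> [8] and [3]
    Merge: [8] + [3] -> [3, 8]
  Merge: [9] + [3, 8] -> [3, 8, 9]
Merge: [16, 17, 18] + [3, 8, 9] -> [3, 8, 9, 16, 17, 18]

Final sorted array: [3, 8, 9, 16, 17, 18]

The merge sort proceeds by recursively splitting the array and merging sorted halves.
After all merges, the sorted array is [3, 8, 9, 16, 17, 18].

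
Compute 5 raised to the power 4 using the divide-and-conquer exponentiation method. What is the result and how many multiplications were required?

Computing 5^4 by squaring (build up from 5^1; each line after the first costs one multiplication):

5^1 = 5
5^2 = (5^1)^2 = 5^2 = 25
5^4 = (5^2)^2 = 25^2 = 625

Result: 625
Multiplications needed: 2 (2 lines after 5^1)

5^4 = 625. Using exponentiation by squaring, this requires 2 multiplications. The key idea: if the exponent is even, square the half-power; if odd, multiply by the base once.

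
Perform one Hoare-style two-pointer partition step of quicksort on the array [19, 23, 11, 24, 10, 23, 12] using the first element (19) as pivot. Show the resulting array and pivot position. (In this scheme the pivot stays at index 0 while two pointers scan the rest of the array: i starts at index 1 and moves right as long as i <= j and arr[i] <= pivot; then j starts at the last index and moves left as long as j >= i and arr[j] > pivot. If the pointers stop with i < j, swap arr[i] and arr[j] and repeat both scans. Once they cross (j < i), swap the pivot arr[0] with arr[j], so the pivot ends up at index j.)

Hoare-style two-pointer partition with pivot = 19:

Initial array: [19, 23, 11, 24, 10, 23, 12]

Pointers start at i = 1, j = 6.
i stops at index 1 (arr[1]=23 > 19), j stops at index 6 (arr[6]=12 <= 19): swap arr[1] and arr[6], array becomes [19, 12, 11, 24, 10, 23, 23]
i stops at index 3 (arr[3]=24 > 19), j stops at index 4 (arr[4]=10 <= 19): swap arr[3] and arr[4], array becomes [19, 12, 11, 10, 24, 23, 23]
i ends at 4, j ends at 3: the pointers have crossed (j < i), so scanning stops.

Swap pivot arr[0] with arr[3] to place pivot at position 3: [10, 12, 11, 19, 24, 23, 23]
Pivot position: 3

After partitioning with pivot 19, the array becomes [10, 12, 11, 19, 24, 23, 23]. The pivot is placed at index 3. All elements to the left of the pivot are <= 19, and all elements to the right are > 19.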